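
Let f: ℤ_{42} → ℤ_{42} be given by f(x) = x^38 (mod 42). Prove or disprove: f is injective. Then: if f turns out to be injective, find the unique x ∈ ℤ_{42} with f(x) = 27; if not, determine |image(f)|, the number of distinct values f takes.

16

f(4): Repeated squaring mod 42: 4^1 ≡ 4, 4^2 ≡ 4² = 16, 4^4 ≡ 16² = 256 ≡ 4, 4^8 ≡ 4² = 16, 4^16 ≡ 16² = 256 ≡ 4, 4^32 ≡ 4² = 16. Since 38 = 32 + 4 + 2, 4^38 ≡ 16·4·16: 16·4 = 64 ≡ 22, then 22·16 = 352 ≡ 16. So 4^38 ≡ 16 (mod 42).
f(10): Repeated squaring mod 42: 10^1 ≡ 10, 10^2 ≡ 10² = 100 ≡ 16, 10^4 ≡ 16² = 256 ≡ 4, 10^8 ≡ 4² = 16, 10^16 ≡ 16² = 256 ≡ 4, 10^32 ≡ 4² = 16. Since 38 = 32 + 4 + 2, 10^38 ≡ 16·4·16: 16·4 = 64 ≡ 22, then 22·16 = 352 ≡ 16. So 10^38 ≡ 16 (mod 42).
So f(4) = f(10) = 16 while 4 ≠ 10, thus f is not injective.
Since f is not injective, we determine |image(f)|. Computing x^38 mod 42 for each x (by repeated squaring, reducing mod 42 at every step), the values f(0), f(1), …, f(41) are: 0, 1, 4, 9, 16, 25, 36, 7, 22, 39, 16, 37, 18, 1, 28, 15, 4, 37, 30, 25, 22, 21, 22, 25, 30, 37, 4, 15, 28, 1, 18, 37, 16, 39, 22, 7, 36, 25, 16, 9, 4, 1.
The distinct values are {0, 1, 4, 7, 9, 15, 16, 18, 21, 22, 25, 28, 30, 36, 37, 39}; there are 16 of them.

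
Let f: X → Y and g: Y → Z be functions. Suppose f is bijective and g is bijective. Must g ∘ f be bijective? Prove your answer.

Injectivity: if g(f(s)) = g(f(t)) then f(s) = f(t) (g injective) so s = t (f injective).
Surjectivity: for c ∈ Z pick b with g(b) = c, then a with f(a) = b; then (g ∘ f)(a) = c.
Therefore g ∘ f is bijective.

bijective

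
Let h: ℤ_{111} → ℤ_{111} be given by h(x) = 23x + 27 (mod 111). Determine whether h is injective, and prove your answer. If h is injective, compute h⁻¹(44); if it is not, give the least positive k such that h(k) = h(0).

Recall: h is injective when h(x_1) = h(x_2) forces x_1 = x_2.
Suppose h(x_1) = h(x_2) in ℤ_{111}. Then 23x_1 + 27 ≡ 23x_2 + 27 (mod 111), hence 23(x_1 − x_2) ≡ 0 (mod 111).
Since gcd(23, 111) = 1, 23 is invertible modulo 111, hence x_1 − x_2 ≡ 0 (mod 111), i.e. x_1 = x_2.
So h is injective.
We now compute 23⁻¹ mod 111 explicitly. Euclid's algorithm: 111 = 4·23 + 19, 23 = 1·19 + 4, 19 = 4·4 + 3, 4 = 1·3 + 1; back-substituting gives 1 = 29·23 − 6·111, so 23⁻¹ ≡ 29 (mod 111).
Since h is injective, we compute h⁻¹(44): solve 23x + 27 ≡ 44 (mod 111), i.e. 23x ≡ 17 (mod 111).
Multiplying by 23⁻¹ = 29 gives x ≡ 29·17 = 493 = 4·111 + 49 ≡ 49 (mod 111).
Check: h(49) = 23·49 + 27 = 1154 = 10·111 + 44 ≡ 44 (mod 111).

49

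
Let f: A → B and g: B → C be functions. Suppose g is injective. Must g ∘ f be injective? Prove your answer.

not injective

No. Take A = {0, 1}, B = C = {0, 1, 2, 3, 4}, f(0) = f(1) = 0, and g = identity (injective).
Then (g ∘ f)(0) = (g ∘ f)(1) = 0 with 0 ≠ 1, so g ∘ f is not injective.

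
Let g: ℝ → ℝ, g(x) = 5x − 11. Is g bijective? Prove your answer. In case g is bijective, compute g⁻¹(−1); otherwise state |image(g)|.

Recall that g is injective when g(s) = g(t) forces s = t.
Suppose g(s) = g(t). Then 5s − 11 = 5t − 11, therefore 5s = 5t, so s = t.
For any y ∈ ℝ, x = (y + 11)/5 satisfies g(x) = y.
Therefore g is bijective.
Since g is bijective, we compute g⁻¹(−1) = (−1 + 11)/5 = 2.

2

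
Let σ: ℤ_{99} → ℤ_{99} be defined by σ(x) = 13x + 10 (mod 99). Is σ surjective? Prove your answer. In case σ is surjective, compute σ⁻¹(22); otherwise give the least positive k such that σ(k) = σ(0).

Since gcd(13, 99) = 1, 13 is invertible modulo 99. Euclid's algorithm: 99 = 7·13 + 8, 13 = 1·8 + 5, 8 = 1·5 + 3, 5 = 1·3 + 2, 3 = 1·2 + 1; back-substituting gives 1 = 61·13 − 8·99, so 13⁻¹ ≡ 61 (mod 99).
For any y ∈ ℤ_{99}, x = 61(y − 10) mod 99 satisfies σ(x) = 13·61(y − 10) + 10 ≡ y (since 13·61 ≡ 1 mod 99). So every y has a preimage.
So σ is surjective.
Since σ is surjective, we compute σ⁻¹(22): solve 13x + 10 ≡ 22 (mod 99), i.e. 13x ≡ 12 (mod 99).
Multiplying by 13⁻¹ = 61 gives x ≡ 61·12 = 732 = 7·99 + 39 ≡ 39 (mod 99).
Check: σ(39) = 13·39 + 10 = 517 = 5·99 + 22 ≡ 22 (mod 99).

39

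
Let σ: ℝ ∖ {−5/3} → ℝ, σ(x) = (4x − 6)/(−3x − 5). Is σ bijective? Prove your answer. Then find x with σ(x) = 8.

If σ(x) = −4/3, cross-multiplying gives −3(4x − 6) = 4(−3x − 5), which simplifies to 18 = −20 — false.  So −4/3 has no preimage and σ is not surjective.
Thus σ is not bijective.
Solving σ(x) = 8: cross-multiplying gives 4x − 6 = 8(−3x − 5), which rearranges to 28x = −34, so x = −17/14.

-17/14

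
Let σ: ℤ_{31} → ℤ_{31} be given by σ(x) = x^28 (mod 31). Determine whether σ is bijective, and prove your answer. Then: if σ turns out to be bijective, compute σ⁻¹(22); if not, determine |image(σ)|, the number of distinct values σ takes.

16

σ(15): Repeated squaring mod 31: 15^1 ≡ 15, 15^2 ≡ 15² = 225 ≡ 8, 15^4 ≡ 8² = 64 ≡ 2, 15^8 ≡ 2² = 4, 15^16 ≡ 4² = 16. Since 28 = 16 + 8 + 4, 15^28 ≡ 16·4·2: 16·4 = 64 ≡ 2, then 2·2 = 4. So 15^28 ≡ 4 (mod 31).
σ(16): Repeated squaring mod 31: 16^1 ≡ 16, 16^2 ≡ 16² = 256 ≡ 8, 16^4 ≡ 8² = 64 ≡ 2, 16^8 ≡ 2² = 4, 16^16 ≡ 4² = 16. Since 28 = 16 + 8 + 4, 16^28 ≡ 16·4·2: 16·4 = 64 ≡ 2, then 2·2 = 4. So 16^28 ≡ 4 (mod 31).
So σ(15) = σ(16) = 4 while 15 ≠ 16, therefore σ is not injective, hence not bijective.
Since σ is not bijective, we determine |image(σ)|. Computing x^28 mod 31 for each x (by repeated squaring, reducing mod 31 at every step), the values σ(0), σ(1), …, σ(30) are: 0, 1, 8, 7, 2, 5, 25, 19, 16, 18, 9, 10, 14, 20, 28, 4, 4, 28, 20, 14, 10, 9, 18, 16, 19, 25, 5, 2, 7, 8, 1.
The distinct values are {0, 1, 2, 4, 5, 7, 8, 9, 10, 14, 16, 18, 19, 20, 25, 28}; there are 16 of them.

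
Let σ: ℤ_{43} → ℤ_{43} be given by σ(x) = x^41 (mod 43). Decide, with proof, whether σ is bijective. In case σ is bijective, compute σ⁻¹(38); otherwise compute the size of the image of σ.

Since 43 is prime, the nonzero elements of ℤ_{43} form a cyclic group of order 42.
As gcd(41, 42) = 1, raising to the 41st power is a bijection on this group: if a^41 ≡ b^41 then (ab^{−1})^41 = 1, and the only element of order dividing gcd(41, 42) = 1 is 1, so a = b.
With σ(0) = 0 this makes σ injective on all of ℤ_{43}, hence bijective (finite equal-size domain and codomain). In particular σ is bijective.
Since σ is bijective, we find the preimage of 38. The inverse of x ↦ x^41 on (ℤ_{43})^× is x ↦ x^41, because 41·41 = 1681 = 40·42 + 1 ≡ 1 (mod 42) and x^{42} = 1 for x ≠ 0 (Fermat). So σ⁻¹(38) = 38^41 mod 43.
Repeated squaring mod 43: 38^1 ≡ 38, 38^2 ≡ 38² = 1444 ≡ 25, 38^4 ≡ 25² = 625 ≡ 23, 38^8 ≡ 23² = 529 ≡ 13, 38^16 ≡ 13² = 169 ≡ 40, 38^32 ≡ 40² = 1600 ≡ 9. Since 41 = 32 + 8 + 1, 38^41 ≡ 9·13·38: 9·13 = 117 ≡ 31, then 31·38 = 1178 ≡ 17. So 38^41 ≡ 17 (mod 43).
Hence σ⁻¹(38) = 17.

17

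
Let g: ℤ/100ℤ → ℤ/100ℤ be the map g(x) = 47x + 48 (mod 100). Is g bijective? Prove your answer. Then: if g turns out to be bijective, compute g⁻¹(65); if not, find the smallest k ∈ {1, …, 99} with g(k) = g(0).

By definition, injectivity means: for all a, b in the domain, g(a) = g(b) implies a = b.
Suppose g(a) = g(b) in ℤ/100ℤ. Then 47a + 48 ≡ 47b + 48 (mod 100), so 47(a − b) ≡ 0 (mod 100).
Since gcd(47, 100) = 1, 47 is invertible modulo 100, therefore a − b ≡ 0 (mod 100), i.e. a = b.
We now compute 47⁻¹ mod 100 explicitly. Euclid's algorithm: 100 = 2·47 + 6, 47 = 7·6 + 5, 6 = 1·5 + 1; back-substituting gives 1 = 83·47 − 39·100, so 47⁻¹ ≡ 83 (mod 100).
Then y ↦ 83(y − 48) is a two-sided inverse to g, so every y ∈ ℤ/100ℤ has a preimage.
So g is bijective.
Since g is bijective, we compute g⁻¹(65): solve 47x + 48 ≡ 65 (mod 100), i.e. 47x ≡ 17 (mod 100).
Multiplying by 47⁻¹ = 83 gives x ≡ 83·17 = 1411 = 14·100 + 11 ≡ 11 (mod 100).
Check: g(11) = 47·11 + 48 = 565 = 5·100 + 65 ≡ 65 (mod 100).

11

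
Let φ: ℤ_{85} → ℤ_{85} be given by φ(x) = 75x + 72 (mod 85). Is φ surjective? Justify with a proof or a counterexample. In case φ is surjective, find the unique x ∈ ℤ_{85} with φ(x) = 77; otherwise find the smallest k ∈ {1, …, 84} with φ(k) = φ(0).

Since gcd(75, 85) = 5, we have 75x ≡ 0 (mod 5) for all x, so φ(x) ≡ 2 (mod 5).
But 0 ≢ 2 (mod 5), so 0 ∈ ℤ_{85} has no preimage. Therefore φ is not surjective.
Since φ is not surjective, we find the least positive k with φ(k) = φ(0): this means 75k ≡ 0 (mod 85), i.e. 85 ∣ 75k. Since gcd(75, 85) = 5, dividing through by 5 this holds exactly when 17 ∣ 15k, and as gcd(15, 17) = 1, exactly when 17 ∣ k.
The smallest positive such k is 17.

17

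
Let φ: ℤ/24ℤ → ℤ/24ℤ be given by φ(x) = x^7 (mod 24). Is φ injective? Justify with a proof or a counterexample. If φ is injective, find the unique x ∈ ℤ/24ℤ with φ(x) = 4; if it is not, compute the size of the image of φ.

15

φ(0) = 0^7 = 0.
φ(6): Repeated squaring mod 24: 6^1 ≡ 6, 6^2 ≡ 6² = 36 ≡ 12, 6^4 ≡ 12² = 144 ≡ 0. Since 7 = 4 + 2 + 1, 6^7 ≡ 0·12·6: 0·12 = 0, then 0·6 = 0. So 6^7 ≡ 0 (mod 24).
So φ(0) = φ(6) = 0 while 0 ≠ 6, thus φ is not injective.
Since φ is not injective, we determine |image(φ)|. Computing x^7 mod 24 for each x (by repeated squaring, reducing mod 24 at every step), the values φ(0), φ(1), …, φ(23) are: 0, 1, 8, 3, 16, 5, 0, 7, 8, 9, 16, 11, 0, 13, 8, 15, 16, 17, 0, 19, 8, 21, 16, 23.
The distinct values are {0, 1, 3, 5, 7, 8, 9, 11, 13, 15, 16, 17, 19, 21, 23}; there are 15 of them.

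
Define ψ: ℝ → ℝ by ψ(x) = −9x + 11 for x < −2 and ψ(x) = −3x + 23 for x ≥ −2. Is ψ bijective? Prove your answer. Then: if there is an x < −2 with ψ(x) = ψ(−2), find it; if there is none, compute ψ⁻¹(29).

-2

Both pieces are strictly decreasing (slopes −9 and −3), so each is injective on its own interval.
The left piece maps (−∞, −2) onto (29, ∞); the right piece maps [−2, ∞) onto (−∞, 29].
Since 29 = 29, the images partition ℝ: ψ is injective and surjective, hence bijective.
Because the two images are disjoint, no x < −2 has ψ(x) = ψ(−2), so we compute ψ⁻¹(29): 29 lies in (−∞, 29], so solve −3x + 23 = 29: x = (29 − 23)/(−3) = −2.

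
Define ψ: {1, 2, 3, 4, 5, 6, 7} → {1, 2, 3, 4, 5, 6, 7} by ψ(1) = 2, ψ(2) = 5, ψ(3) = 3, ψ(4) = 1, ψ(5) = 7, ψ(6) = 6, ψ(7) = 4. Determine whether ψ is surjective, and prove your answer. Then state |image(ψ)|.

7

Every element of the codomain has a preimage: 1 = ψ(4), 2 = ψ(1), 3 = ψ(3), 4 = ψ(7), 5 = ψ(2), 6 = ψ(6), 7 = ψ(5).
Therefore ψ is surjective.
The image of ψ is {1, 2, 3, 4, 5, 6, 7}, which has 7 elements.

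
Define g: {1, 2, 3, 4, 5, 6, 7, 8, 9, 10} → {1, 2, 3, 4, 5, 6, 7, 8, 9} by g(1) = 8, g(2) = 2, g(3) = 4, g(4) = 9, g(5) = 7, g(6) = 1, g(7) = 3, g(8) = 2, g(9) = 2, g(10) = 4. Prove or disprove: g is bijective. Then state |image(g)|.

7

g(2) = 2 = g(8) with 2 ≠ 8, so g is not injective, hence not bijective.
The image of g is {1, 2, 3, 4, 7, 8, 9}, which has 7 elements.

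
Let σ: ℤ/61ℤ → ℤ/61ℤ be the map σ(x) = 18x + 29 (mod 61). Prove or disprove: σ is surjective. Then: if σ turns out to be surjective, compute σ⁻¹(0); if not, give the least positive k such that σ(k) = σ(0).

56

Since gcd(18, 61) = 1, 18 is invertible modulo 61. Euclid's algorithm: 61 = 3·18 + 7, 18 = 2·7 + 4, 7 = 1·4 + 3, 4 = 1·3 + 1; back-substituting gives 1 = 17·18 − 5·61, so 18⁻¹ ≡ 17 (mod 61).
Then y ↦ 17(y − 29) is a two-sided inverse to σ, so every y ∈ ℤ/61ℤ has a preimage.
So σ is surjective.
Since σ is surjective, we compute σ⁻¹(0): solve 18x + 29 ≡ 0 (mod 61), i.e. 18x ≡ 32 (mod 61).
Multiplying by 18⁻¹ = 17 gives x ≡ 17·32 = 544 = 8·61 + 56 ≡ 56 (mod 61).
Check: σ(56) = 18·56 + 29 = 1037 = 17·61 + 0 ≡ 0 (mod 61).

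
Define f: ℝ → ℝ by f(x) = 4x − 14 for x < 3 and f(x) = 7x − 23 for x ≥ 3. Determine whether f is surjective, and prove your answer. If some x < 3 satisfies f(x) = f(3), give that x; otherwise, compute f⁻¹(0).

Both pieces are strictly increasing (slopes 4 and 7), so each is injective on its own interval.
The left piece maps (−∞, 3) onto (−∞, −2); the right piece maps [3, ∞) onto [−2, ∞).
These images together cover ℝ, so f is surjective.
Because the two images are disjoint, no x < 3 has f(x) = f(3), so we compute f⁻¹(0): 0 lies in [−2, ∞), so solve 7x − 23 = 0: x = (0 + 23)/7 = 23/7.

23/7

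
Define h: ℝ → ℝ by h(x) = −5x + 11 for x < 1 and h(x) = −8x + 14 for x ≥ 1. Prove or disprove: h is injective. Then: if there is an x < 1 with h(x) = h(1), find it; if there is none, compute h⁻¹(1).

Both pieces are strictly decreasing (slopes −5 and −8), so each is injective on its own interval.
The left piece maps (−∞, 1) onto (6, ∞); the right piece maps [1, ∞) onto (−∞, 6].
These images are disjoint, so no value is attained by both pieces. Therefore h is injective.
Because the two images are disjoint, no x < 1 has h(x) = h(1), so we compute h⁻¹(1): 1 lies in (−∞, 6], so solve −8x + 14 = 1: x = (1 − 14)/(−8) = 13/8.

13/8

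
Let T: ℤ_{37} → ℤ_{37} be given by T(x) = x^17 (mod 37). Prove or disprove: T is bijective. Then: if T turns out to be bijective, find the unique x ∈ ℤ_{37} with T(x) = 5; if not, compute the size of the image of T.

Since 37 is prime, the nonzero elements of ℤ_{37} form a cyclic group of order 36.
As gcd(17, 36) = 1, raising to the 17th power is a bijection on this group: if s^17 ≡ t^17 then (st^{−1})^17 = 1, and the only element of order dividing gcd(17, 36) = 1 is 1, so s = t.
With T(0) = 0 this makes T injective on all of ℤ_{37}, hence bijective (finite equal-size domain and codomain). In particular T is bijective.
Since T is bijective, we find the preimage of 5. The inverse of x ↦ x^17 on (ℤ_{37})^× is x ↦ x^17, because 17·17 = 289 = 8·36 + 1 ≡ 1 (mod 36) and x^{36} = 1 for x ≠ 0 (Fermat). So T⁻¹(5) = 5^17 mod 37.
Repeated squaring mod 37: 5^1 ≡ 5, 5^2 ≡ 5² = 25, 5^4 ≡ 25² = 625 ≡ 33, 5^8 ≡ 33² = 1089 ≡ 16, 5^16 ≡ 16² = 256 ≡ 34. Since 17 = 16 + 1, 5^17 ≡ 34·5: 34·5 = 170 ≡ 22. So 5^17 ≡ 22 (mod 37).
Hence T⁻¹(5) = 22.

22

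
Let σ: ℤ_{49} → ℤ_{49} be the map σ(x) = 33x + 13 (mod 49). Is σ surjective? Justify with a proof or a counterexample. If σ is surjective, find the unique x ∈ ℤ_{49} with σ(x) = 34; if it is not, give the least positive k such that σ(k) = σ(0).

Since gcd(33, 49) = 1, 33 is invertible modulo 49. Euclid's algorithm: 49 = 1·33 + 16, 33 = 2·16 + 1; back-substituting gives 1 = 3·33 − 2·49, so 33⁻¹ ≡ 3 (mod 49).
For any y ∈ ℤ_{49}, x = 3(y − 13) mod 49 satisfies σ(x) = 33·3(y − 13) + 13 ≡ y (since 33·3 ≡ 1 mod 49). So every y has a preimage.
So σ is surjective.
Since σ is surjective, we find σ⁻¹(34): we need 33x ≡ 34 − 13 ≡ 21 (mod 49). Using 33⁻¹ = 3: x ≡ 3·21 = 63 = 1·49 + 14, so x = 14.
Check: σ(14) = 33·14 + 13 = 475 = 9·49 + 34 ≡ 34 (mod 49).

14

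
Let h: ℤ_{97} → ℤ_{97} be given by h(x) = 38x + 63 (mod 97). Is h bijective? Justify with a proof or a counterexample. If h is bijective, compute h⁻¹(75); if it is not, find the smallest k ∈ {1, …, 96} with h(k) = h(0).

Recall that h is injective if h(a) = h(b) implies a = b.
Suppose h(a) = h(b) in ℤ_{97}. Then 38a + 63 ≡ 38b + 63 (mod 97), thus 38(a − b) ≡ 0 (mod 97).
Since gcd(38, 97) = 1, 38 is invertible modulo 97, so a − b ≡ 0 (mod 97), i.e. a = b.
We now compute 38⁻¹ mod 97 explicitly. Euclid's algorithm: 97 = 2·38 + 21, 38 = 1·21 + 17, 21 = 1·17 + 4, 17 = 4·4 + 1; back-substituting gives 1 = 23·38 − 9·97, so 38⁻¹ ≡ 23 (mod 97).
For any y ∈ ℤ_{97}, x = 23(y − 63) mod 97 satisfies h(x) = 38·23(y − 63) + 63 ≡ y (since 38·23 ≡ 1 mod 97). So every y has a preimage.
Thus h is bijective.
Since h is bijective, we compute h⁻¹(75): solve 38x + 63 ≡ 75 (mod 97), i.e. 38x ≡ 12 (mod 97).
Multiplying by 38⁻¹ = 23 gives x ≡ 23·12 = 276 = 2·97 + 82 ≡ 82 (mod 97).
Check: h(82) = 38·82 + 63 = 3179 = 32·97 + 75 ≡ 75 (mod 97).

82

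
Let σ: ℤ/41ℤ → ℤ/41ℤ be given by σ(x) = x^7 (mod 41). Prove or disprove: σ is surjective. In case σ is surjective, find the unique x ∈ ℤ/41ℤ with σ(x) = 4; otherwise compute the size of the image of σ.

Since 41 is prime, the nonzero elements of ℤ/41ℤ form a cyclic group of order 40.
As gcd(7, 40) = 1, raising to the 7th power is a bijection on this group: if x_1^7 ≡ x_2^7 then (x_1x_2^{−1})^7 = 1, and the only element of order dividing gcd(7, 40) = 1 is 1, so x_1 = x_2.
With σ(0) = 0 this makes σ injective on all of ℤ/41ℤ, hence bijective (finite equal-size domain and codomain). In particular σ is surjective.
Since σ is surjective, we find the preimage of 4. The inverse of x ↦ x^7 on (ℤ/41ℤ)^× is x ↦ x^23, because 7·23 = 161 = 4·40 + 1 ≡ 1 (mod 40) and x^{40} = 1 for x ≠ 0 (Fermat). So σ⁻¹(4) = 4^23 mod 41.
Repeated squaring mod 41: 4^1 ≡ 4, 4^2 ≡ 4² = 16, 4^4 ≡ 16² = 256 ≡ 10, 4^8 ≡ 10² = 100 ≡ 18, 4^16 ≡ 18² = 324 ≡ 37. Since 23 = 16 + 4 + 2 + 1, 4^23 ≡ 37·10·16·4: 37·10 = 370 ≡ 1, then 1·16 = 16, then 16·4 = 64 ≡ 23. So 4^23 ≡ 23 (mod 41).
Hence σ⁻¹(4) = 23.

23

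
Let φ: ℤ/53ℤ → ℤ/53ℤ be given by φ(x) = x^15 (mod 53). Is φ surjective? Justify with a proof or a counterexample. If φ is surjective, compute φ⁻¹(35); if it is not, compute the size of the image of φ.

Since 53 is prime, the nonzero elements of ℤ/53ℤ form a cyclic group of order 52.
As gcd(15, 52) = 1, raising to the 15th power is a bijection on this group: if a^15 ≡ b^15 then (ab^{−1})^15 = 1, and the only element of order dividing gcd(15, 52) = 1 is 1, so a = b.
With φ(0) = 0 this makes φ injective on all of ℤ/53ℤ, hence bijective (finite equal-size domain and codomain). In particular φ is surjective.
Since φ is surjective, we find the preimage of 35. The inverse of x ↦ x^15 on (ℤ/53ℤ)^× is x ↦ x^7, because 15·7 = 105 = 2·52 + 1 ≡ 1 (mod 52) and x^{52} = 1 for x ≠ 0 (Fermat). So φ⁻¹(35) = 35^7 mod 53.
Repeated squaring mod 53: 35^1 ≡ 35, 35^2 ≡ 35² = 1225 ≡ 6, 35^4 ≡ 6² = 36. Since 7 = 4 + 2 + 1, 35^7 ≡ 36·6·35: 36·6 = 216 ≡ 4, then 4·35 = 140 ≡ 34. So 35^7 ≡ 34 (mod 53).
Hence φ⁻¹(35) = 34.

34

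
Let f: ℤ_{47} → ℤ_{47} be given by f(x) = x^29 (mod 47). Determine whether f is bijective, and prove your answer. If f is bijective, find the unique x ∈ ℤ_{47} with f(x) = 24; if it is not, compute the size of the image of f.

3

Since 47 is prime, the nonzero elements of ℤ_{47} form a cyclic group of order 46.
As gcd(29, 46) = 1, raising to the 29th power is a bijection on this group: if s^29 ≡ t^29 then (st^{−1})^29 = 1, and the only element of order dividing gcd(29, 46) = 1 is 1, so s = t.
With f(0) = 0 this makes f injective on all of ℤ_{47}, hence bijective (finite equal-size domain and codomain). In particular f is bijective.
Since f is bijective, we find the preimage of 24. The inverse of x ↦ x^29 on (ℤ_{47})^× is x ↦ x^27, because 29·27 = 783 = 17·46 + 1 ≡ 1 (mod 46) and x^{46} = 1 for x ≠ 0 (Fermat). So f⁻¹(24) = 24^27 mod 47.
Repeated squaring mod 47: 24^1 ≡ 24, 24^2 ≡ 24² = 576 ≡ 12, 24^4 ≡ 12² = 144 ≡ 3, 24^8 ≡ 3² = 9, 24^16 ≡ 9² = 81 ≡ 34. Since 27 = 16 + 8 + 2 + 1, 24^27 ≡ 34·9·12·24: 34·9 = 306 ≡ 24, then 24·12 = 288 ≡ 6, then 6·24 = 144 ≡ 3. So 24^27 ≡ 3 (mod 47).
Hence f⁻¹(24) = 3.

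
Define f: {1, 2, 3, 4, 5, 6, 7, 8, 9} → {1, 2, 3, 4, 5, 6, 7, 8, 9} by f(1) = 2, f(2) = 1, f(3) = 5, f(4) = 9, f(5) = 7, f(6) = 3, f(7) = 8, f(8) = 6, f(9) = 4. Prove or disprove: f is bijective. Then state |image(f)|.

The values 2, 1, 5, 9, 7, 3, 8, 6, 4 are a permutation of {1, 2, 3, 4, 5, 6, 7, 8, 9}: each element appears exactly once.
So f is injective and surjective, hence bijective.
The image of f is {1, 2, 3, 4, 5, 6, 7, 8, 9}, which has 9 elements.

9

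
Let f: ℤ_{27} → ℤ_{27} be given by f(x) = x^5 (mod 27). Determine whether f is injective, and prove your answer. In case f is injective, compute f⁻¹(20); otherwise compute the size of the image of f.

19

f(0) = 0^5 = 0.
f(3): Repeated squaring mod 27: 3^1 ≡ 3, 3^2 ≡ 3² = 9, 3^4 ≡ 9² = 81 ≡ 0. Since 5 = 4 + 1, 3^5 ≡ 0·3: 0·3 = 0. So 3^5 ≡ 0 (mod 27).
So f(0) = f(3) = 0 while 0 ≠ 3, therefore f is not injective.
Since f is not injective, we determine |image(f)|. Computing x^5 mod 27 for each x (by repeated squaring, reducing mod 27 at every step), the values f(0), f(1), …, f(26) are: 0, 1, 5, 0, 25, 20, 0, 13, 17, 0, 19, 23, 0, 16, 11, 0, 4, 8, 0, 10, 14, 0, 7, 2, 0, 22, 26.
The distinct values are {0, 1, 2, 4, 5, 7, 8, 10, 11, 13, 14, 16, 17, 19, 20, 22, 23, 25, 26}; there are 19 of them.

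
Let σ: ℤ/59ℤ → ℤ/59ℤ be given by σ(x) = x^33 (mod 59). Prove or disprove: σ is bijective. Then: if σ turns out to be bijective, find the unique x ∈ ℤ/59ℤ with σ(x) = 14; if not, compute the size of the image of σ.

Since 59 is prime, the nonzero elements of ℤ/59ℤ form a cyclic group of order 58.
As gcd(33, 58) = 1, raising to the 33rd power is a bijection on this group: if x_1^33 ≡ x_2^33 then (x_1x_2^{−1})^33 = 1, and the only element of order dividing gcd(33, 58) = 1 is 1, so x_1 = x_2.
With σ(0) = 0 this makes σ injective on all of ℤ/59ℤ, hence bijective (finite equal-size domain and codomain). In particular σ is bijective.
Since σ is bijective, we find the preimage of 14. The inverse of x ↦ x^33 on (ℤ/59ℤ)^× is x ↦ x^51, because 33·51 = 1683 = 29·58 + 1 ≡ 1 (mod 58) and x^{58} = 1 for x ≠ 0 (Fermat). So σ⁻¹(14) = 14^51 mod 59.
Repeated squaring mod 59: 14^1 ≡ 14, 14^2 ≡ 14² = 196 ≡ 19, 14^4 ≡ 19² = 361 ≡ 7, 14^8 ≡ 7² = 49, 14^16 ≡ 49² = 2401 ≡ 41, 14^32 ≡ 41² = 1681 ≡ 29. Since 51 = 32 + 16 + 2 + 1, 14^51 ≡ 29·41·19·14: 29·41 = 1189 ≡ 9, then 9·19 = 171 ≡ 53, then 53·14 = 742 ≡ 34. So 14^51 ≡ 34 (mod 59).
Hence σ⁻¹(14) = 34.

34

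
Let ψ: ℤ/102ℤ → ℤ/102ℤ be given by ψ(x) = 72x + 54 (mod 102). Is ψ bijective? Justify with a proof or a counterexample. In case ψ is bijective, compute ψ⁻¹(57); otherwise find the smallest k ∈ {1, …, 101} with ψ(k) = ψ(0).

17

We have gcd(72, 102) = 6 > 1. Taking x_1 = 0 and x_2 = 17: ψ(0) = 54 and ψ(17) = 72·17 + 54 = 1278 ≡ 54 (mod 102).
So ψ(0) = ψ(17) while 0 ≠ 17, thus ψ is not injective, hence not bijective.
Since ψ is not bijective, we find the least positive k with ψ(k) = ψ(0): this means 72k ≡ 0 (mod 102), i.e. 102 ∣ 72k. Since gcd(72, 102) = 6, dividing through by 6 this holds exactly when 17 ∣ 12k, and as gcd(12, 17) = 1, exactly when 17 ∣ k.
The smallest positive such k is 17.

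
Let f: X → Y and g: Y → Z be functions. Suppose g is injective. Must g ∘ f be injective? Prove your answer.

not injective

No. Take X = {1, 2}, Y = Z = {1, 2, 3, 4}, f(1) = f(2) = 1, and g = identity (injective).
Then (g ∘ f)(1) = (g ∘ f)(2) = 1 with 1 ≠ 2, so g ∘ f is not injective.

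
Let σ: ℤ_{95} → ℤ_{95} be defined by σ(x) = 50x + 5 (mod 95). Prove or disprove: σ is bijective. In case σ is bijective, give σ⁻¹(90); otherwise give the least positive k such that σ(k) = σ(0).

19

We have gcd(50, 95) = 5 > 1. Taking u = 0 and v = 19: σ(0) = 5 and σ(19) = 50·19 + 5 = 955 ≡ 5 (mod 95).
So σ(0) = σ(19) while 0 ≠ 19, thus σ is not injective, hence not bijective.
Since σ is not bijective, we find the least positive k with σ(k) = σ(0): this means 50k ≡ 0 (mod 95), i.e. 95 ∣ 50k. Since gcd(50, 95) = 5, dividing through by 5 this holds exactly when 19 ∣ 10k, and as gcd(10, 19) = 1, exactly when 19 ∣ k.
The smallest positive such k is 19.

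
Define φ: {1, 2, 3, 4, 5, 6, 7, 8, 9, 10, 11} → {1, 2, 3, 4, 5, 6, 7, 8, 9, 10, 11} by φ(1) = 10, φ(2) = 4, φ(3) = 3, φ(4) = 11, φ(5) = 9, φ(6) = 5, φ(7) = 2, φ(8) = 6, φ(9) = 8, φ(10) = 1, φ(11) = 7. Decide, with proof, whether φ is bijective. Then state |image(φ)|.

The values 10, 4, 3, 11, 9, 5, 2, 6, 8, 1, 7 are a permutation of {1, 2, 3, 4, 5, 6, 7, 8, 9, 10, 11}: each element appears exactly once.
So φ is injective and surjective, hence bijective.
The image of φ is {1, 2, 3, 4, 5, 6, 7, 8, 9, 10, 11}, which has 11 elements.

11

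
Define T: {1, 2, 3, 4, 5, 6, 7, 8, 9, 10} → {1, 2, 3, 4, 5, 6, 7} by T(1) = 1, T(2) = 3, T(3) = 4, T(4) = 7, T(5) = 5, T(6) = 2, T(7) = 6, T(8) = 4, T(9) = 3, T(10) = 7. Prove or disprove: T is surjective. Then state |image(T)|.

Every element of the codomain has a preimage: 1 = T(1), 2 = T(6), 3 = T(2), 4 = T(3), 5 = T(5), 6 = T(7), 7 = T(4).
So T is surjective.
The image of T is {1, 2, 3, 4, 5, 6, 7}, which has 7 elements.

7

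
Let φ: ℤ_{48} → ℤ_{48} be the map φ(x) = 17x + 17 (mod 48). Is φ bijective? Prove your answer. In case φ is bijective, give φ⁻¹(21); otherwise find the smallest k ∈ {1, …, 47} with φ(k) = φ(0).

20

Suppose φ(u) = φ(v) in ℤ_{48}. Then 17u + 17 ≡ 17v + 17 (mod 48), therefore 17(u − v) ≡ 0 (mod 48).
Since gcd(17, 48) = 1, 17 is invertible modulo 48, therefore u − v ≡ 0 (mod 48), i.e. u = v.
We now compute 17⁻¹ mod 48 explicitly. Euclid's algorithm: 48 = 2·17 + 14, 17 = 1·14 + 3, 14 = 4·3 + 2, 3 = 1·2 + 1; back-substituting gives 1 = 17·17 − 6·48, so 17⁻¹ ≡ 17 (mod 48).
Then y ↦ 17(y − 17) is a two-sided inverse to φ, so every y ∈ ℤ_{48} has a preimage.
So φ is bijective.
Since φ is bijective, we find φ⁻¹(21): we need 17x ≡ 21 − 17 ≡ 4 (mod 48). Using 17⁻¹ = 17: x ≡ 17·4 = 68 = 1·48 + 20, so x = 20.
Check: φ(20) = 17·20 + 17 = 357 = 7·48 + 21 ≡ 21 (mod 48).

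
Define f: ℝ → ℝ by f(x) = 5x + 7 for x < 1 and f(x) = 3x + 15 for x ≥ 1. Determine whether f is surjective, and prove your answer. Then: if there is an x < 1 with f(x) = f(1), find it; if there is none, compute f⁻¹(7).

0

Both pieces are strictly increasing (slopes 5 and 3), so each is injective on its own interval.
The left piece maps (−∞, 1) onto (−∞, 12); the right piece maps [1, ∞) onto [18, ∞).
The union (−∞, 12) ∪ [18, ∞) omits the interval between 12 and 18; in particular 12 has no preimage. So f is not surjective.
Because the two images are disjoint, no x < 1 has f(x) = f(1), so we compute f⁻¹(7): 7 lies in (−∞, 12), so solve 5x + 7 = 7: x = (7 − 7)/5 = 0.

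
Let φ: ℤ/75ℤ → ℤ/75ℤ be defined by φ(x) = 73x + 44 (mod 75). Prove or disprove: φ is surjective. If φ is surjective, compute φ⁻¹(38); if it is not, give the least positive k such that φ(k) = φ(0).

3

Since gcd(73, 75) = 1, 73 is invertible modulo 75. Euclid's algorithm: 75 = 1·73 + 2, 73 = 36·2 + 1; back-substituting gives 1 = 37·73 − 36·75, so 73⁻¹ ≡ 37 (mod 75).
For any y ∈ ℤ/75ℤ, x = 37(y − 44) mod 75 satisfies φ(x) = 73·37(y − 44) + 44 ≡ y (since 73·37 ≡ 1 mod 75). So every y has a preimage.
So φ is surjective.
Since φ is surjective, we find φ⁻¹(38): we need 73x ≡ 38 − 44 ≡ 69 (mod 75). Using 73⁻¹ = 37: x ≡ 37·69 = 2553 = 34·75 + 3, so x = 3.
Check: φ(3) = 73·3 + 44 = 263 = 3·75 + 38 ≡ 38 (mod 75).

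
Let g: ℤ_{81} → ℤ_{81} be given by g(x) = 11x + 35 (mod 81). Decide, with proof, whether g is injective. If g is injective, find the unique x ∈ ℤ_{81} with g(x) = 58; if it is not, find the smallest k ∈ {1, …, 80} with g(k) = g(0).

61

Recall: injectivity means: for all s, t in the domain, g(s) = g(t) implies s = t.
Suppose g(s) = g(t) in ℤ_{81}. Then 11s + 35 ≡ 11t + 35 (mod 81), therefore 11(s − t) ≡ 0 (mod 81).
Since gcd(11, 81) = 1, 11 is invertible modulo 81, so s − t ≡ 0 (mod 81), i.e. s = t.
So g is injective.
We now compute 11⁻¹ mod 81 explicitly. Euclid's algorithm: 81 = 7·11 + 4, 11 = 2·4 + 3, 4 = 1·3 + 1; back-substituting gives 1 = 59·11 − 8·81, so 11⁻¹ ≡ 59 (mod 81).
Since g is injective, we compute g⁻¹(58): solve 11x + 35 ≡ 58 (mod 81), i.e. 11x ≡ 23 (mod 81).
Multiplying by 11⁻¹ = 59 gives x ≡ 59·23 = 1357 = 16·81 + 61 ≡ 61 (mod 81).
Check: g(61) = 11·61 + 35 = 706 = 8·81 + 58 ≡ 58 (mod 81).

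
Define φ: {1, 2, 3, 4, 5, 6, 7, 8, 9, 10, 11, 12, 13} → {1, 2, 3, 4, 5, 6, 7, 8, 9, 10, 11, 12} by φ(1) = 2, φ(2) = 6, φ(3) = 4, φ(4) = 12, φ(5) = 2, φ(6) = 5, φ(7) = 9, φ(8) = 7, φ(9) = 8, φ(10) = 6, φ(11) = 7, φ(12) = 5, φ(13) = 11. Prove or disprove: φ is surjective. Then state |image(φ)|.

9

No element maps to 1, so φ is not surjective.
The image of φ is {2, 4, 5, 6, 7, 8, 9, 11, 12}, which has 9 elements.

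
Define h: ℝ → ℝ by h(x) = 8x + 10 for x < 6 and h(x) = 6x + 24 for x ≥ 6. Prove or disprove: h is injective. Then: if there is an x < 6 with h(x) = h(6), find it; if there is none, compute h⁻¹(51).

Both pieces are strictly increasing (slopes 8 and 6), so each is injective on its own interval.
The left piece maps (−∞, 6) onto (−∞, 58); the right piece maps [6, ∞) onto [60, ∞).
These images are disjoint, so no value is attained by both pieces. Thus h is injective.
Because the two images are disjoint, no x < 6 has h(x) = h(6), so we compute h⁻¹(51): 51 lies in (−∞, 58), so solve 8x + 10 = 51: x = (51 − 10)/8 = 41/8.

41/8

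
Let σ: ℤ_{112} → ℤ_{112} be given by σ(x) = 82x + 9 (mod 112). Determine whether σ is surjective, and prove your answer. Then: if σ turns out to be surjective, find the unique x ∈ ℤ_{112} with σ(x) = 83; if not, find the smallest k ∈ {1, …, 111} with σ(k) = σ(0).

Since gcd(82, 112) = 2, we have 82x ≡ 0 (mod 2) for all x, so σ(x) ≡ 1 (mod 2).
But 0 ≢ 1 (mod 2), so 0 ∈ ℤ_{112} has no preimage. Hence σ is not surjective.
Since σ is not surjective, we find the least positive k with σ(k) = σ(0): this means 82k ≡ 0 (mod 112), i.e. 112 ∣ 82k. Since gcd(82, 112) = 2, dividing through by 2 this holds exactly when 56 ∣ 41k, and as gcd(41, 56) = 1, exactly when 56 ∣ k.
The smallest positive such k is 56.

56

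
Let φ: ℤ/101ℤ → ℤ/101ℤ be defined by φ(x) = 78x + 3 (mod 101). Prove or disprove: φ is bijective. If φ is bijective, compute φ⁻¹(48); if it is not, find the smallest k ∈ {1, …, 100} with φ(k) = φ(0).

20

By definition, injectivity means: for all s, t in the domain, φ(s) = φ(t) implies s = t.
If φ(s) = φ(t), then 78s ≡ 78t (mod 101). Because gcd(78, 101) = 1, we may cancel 78 to get s ≡ t (mod 101).
We now compute 78⁻¹ mod 101 explicitly. Euclid's algorithm: 101 = 1·78 + 23, 78 = 3·23 + 9, 23 = 2·9 + 5, 9 = 1·5 + 4, 5 = 1·4 + 1; back-substituting gives 1 = 79·78 − 61·101, so 78⁻¹ ≡ 79 (mod 101).
Then y ↦ 79(y − 3) is a two-sided inverse to φ, so every y ∈ ℤ/101ℤ has a preimage.
Hence φ is bijective.
Since φ is bijective, we compute φ⁻¹(48): solve 78x + 3 ≡ 48 (mod 101), i.e. 78x ≡ 45 (mod 101).
Multiplying by 78⁻¹ = 79 gives x ≡ 79·45 = 3555 = 35·101 + 20 ≡ 20 (mod 101).
Check: φ(20) = 78·20 + 3 = 1563 = 15·101 + 48 ≡ 48 (mod 101).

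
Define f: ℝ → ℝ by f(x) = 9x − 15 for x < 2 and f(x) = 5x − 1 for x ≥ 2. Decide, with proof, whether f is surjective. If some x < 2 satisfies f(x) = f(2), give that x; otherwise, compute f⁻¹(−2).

13/9

Both pieces are strictly increasing (slopes 9 and 5), so each is injective on its own interval.
The left piece maps (−∞, 2) onto (−∞, 3); the right piece maps [2, ∞) onto [9, ∞).
The union (−∞, 3) ∪ [9, ∞) omits the interval between 3 and 9; in particular 3 has no preimage. So f is not surjective.
Because the two images are disjoint, no x < 2 has f(x) = f(2), so we compute f⁻¹(−2): −2 lies in (−∞, 3), so solve 9x − 15 = −2: x = (−2 + 15)/9 = 13/9.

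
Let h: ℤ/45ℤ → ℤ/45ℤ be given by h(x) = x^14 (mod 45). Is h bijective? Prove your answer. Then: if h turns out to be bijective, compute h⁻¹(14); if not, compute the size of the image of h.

h(2): Repeated squaring mod 45: 2^1 ≡ 2, 2^2 ≡ 2² = 4, 2^4 ≡ 4² = 16, 2^8 ≡ 16² = 256 ≡ 31. Since 14 = 8 + 4 + 2, 2^14 ≡ 31·16·4: 31·16 = 496 ≡ 1, then 1·4 = 4. So 2^14 ≡ 4 (mod 45).
h(7): Repeated squaring mod 45: 7^1 ≡ 7, 7^2 ≡ 7² = 49 ≡ 4, 7^4 ≡ 4² = 16, 7^8 ≡ 16² = 256 ≡ 31. Since 14 = 8 + 4 + 2, 7^14 ≡ 31·16·4: 31·16 = 496 ≡ 1, then 1·4 = 4. So 7^14 ≡ 4 (mod 45).
So h(2) = h(7) = 4 while 2 ≠ 7, therefore h is not injective, hence not bijective.
Since h is not bijective, we determine |image(h)|. Computing x^14 mod 45 for each x (by repeated squaring, reducing mod 45 at every step), the values h(0), h(1), …, h(44) are: 0, 1, 4, 9, 16, 25, 36, 4, 19, 36, 10, 31, 9, 34, 16, 0, 31, 19, 9, 1, 40, 36, 34, 34, 36, 40, 1, 9, 19, 31, 0, 16, 34, 9, 31, 10, 36, 19, 4, 36, 25, 16, 9, 4, 1.
The distinct values are {0, 1, 4, 9, 10, 16, 19, 25, 31, 34, 36, 40}; there are 12 of them.

12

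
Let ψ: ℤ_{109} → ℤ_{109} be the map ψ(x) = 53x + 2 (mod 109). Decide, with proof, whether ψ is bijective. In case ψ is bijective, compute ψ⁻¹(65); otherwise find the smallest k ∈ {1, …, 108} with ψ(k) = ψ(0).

67

Recall that injectivity means: for all x_1, x_2 in the domain, ψ(x_1) = ψ(x_2) implies x_1 = x_2.
Suppose ψ(x_1) = ψ(x_2) in ℤ_{109}. Then 53x_1 + 2 ≡ 53x_2 + 2 (mod 109), therefore 53(x_1 − x_2) ≡ 0 (mod 109).
Since gcd(53, 109) = 1, 53 is invertible modulo 109, therefore x_1 − x_2 ≡ 0 (mod 109), i.e. x_1 = x_2.
We now compute 53⁻¹ mod 109 explicitly. Euclid's algorithm: 109 = 2·53 + 3, 53 = 17·3 + 2, 3 = 1·2 + 1; back-substituting gives 1 = 72·53 − 35·109, so 53⁻¹ ≡ 72 (mod 109).
Then y ↦ 72(y − 2) is a two-sided inverse to ψ, so every y ∈ ℤ_{109} has a preimage.
Thus ψ is bijective.
Since ψ is bijective, we find ψ⁻¹(65): we need 53x ≡ 65 − 2 ≡ 63 (mod 109). Using 53⁻¹ = 72: x ≡ 72·63 = 4536 = 41·109 + 67, so x = 67.
Check: ψ(67) = 53·67 + 2 = 3553 = 32·109 + 65 ≡ 65 (mod 109).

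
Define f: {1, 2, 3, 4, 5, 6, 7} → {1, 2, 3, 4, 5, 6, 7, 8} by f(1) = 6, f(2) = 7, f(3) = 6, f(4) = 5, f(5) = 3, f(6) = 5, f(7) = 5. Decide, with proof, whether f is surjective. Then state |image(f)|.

No element maps to 1, so f is not surjective.
The image of f is {3, 5, 6, 7}, which has 4 elements.

4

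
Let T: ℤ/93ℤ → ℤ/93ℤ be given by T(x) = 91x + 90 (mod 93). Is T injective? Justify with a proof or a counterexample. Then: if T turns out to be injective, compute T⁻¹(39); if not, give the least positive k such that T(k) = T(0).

72

If T(u) = T(v), then 91u ≡ 91v (mod 93). Because gcd(91, 93) = 1, we may cancel 91 to get u ≡ v (mod 93).
So T is injective.
We now compute 91⁻¹ mod 93 explicitly. Euclid's algorithm: 93 = 1·91 + 2, 91 = 45·2 + 1; back-substituting gives 1 = 46·91 − 45·93, so 91⁻¹ ≡ 46 (mod 93).
Since T is injective, we find T⁻¹(39): we need 91x ≡ 39 − 90 ≡ 42 (mod 93). Using 91⁻¹ = 46: x ≡ 46·42 = 1932 = 20·93 + 72, so x = 72.
Check: T(72) = 91·72 + 90 = 6642 = 71·93 + 39 ≡ 39 (mod 93).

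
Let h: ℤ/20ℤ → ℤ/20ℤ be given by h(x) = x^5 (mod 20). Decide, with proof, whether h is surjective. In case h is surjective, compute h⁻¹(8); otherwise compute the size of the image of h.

15

h(0) = 0^5 = 0.
h(10): Repeated squaring mod 20: 10^1 ≡ 10, 10^2 ≡ 10² = 100 ≡ 0, 10^4 ≡ 0² = 0. Since 5 = 4 + 1, 10^5 ≡ 0·10: 0·10 = 0. So 10^5 ≡ 0 (mod 20).
So h(0) = h(10) = 0 while 0 ≠ 10, thus h is not injective.
A non-injective map from the 20-element set ℤ/20ℤ to itself takes at most 19 distinct values, so it cannot be surjective. Hence h is not surjective.
Since h is not surjective, we determine |image(h)|. Computing x^5 mod 20 for each x (by repeated squaring, reducing mod 20 at every step), the values h(0), h(1), …, h(19) are: 0, 1, 12, 3, 4, 5, 16, 7, 8, 9, 0, 11, 12, 13, 4, 15, 16, 17, 8, 19.
The distinct values are {0, 1, 3, 4, 5, 7, 8, 9, 11, 12, 13, 15, 16, 17, 19}; there are 15 of them.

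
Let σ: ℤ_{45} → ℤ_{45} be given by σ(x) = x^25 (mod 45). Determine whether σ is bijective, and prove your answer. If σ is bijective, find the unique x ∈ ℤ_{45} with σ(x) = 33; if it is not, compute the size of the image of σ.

35

σ(0) = 0^25 = 0.
σ(15): Repeated squaring mod 45: 15^1 ≡ 15, 15^2 ≡ 15² = 225 ≡ 0, 15^4 ≡ 0² = 0, 15^8 ≡ 0² = 0, 15^16 ≡ 0² = 0. Since 25 = 16 + 8 + 1, 15^25 ≡ 0·0·15: 0·0 = 0, then 0·15 = 0. So 15^25 ≡ 0 (mod 45).
So σ(0) = σ(15) = 0 while 0 ≠ 15, so σ is not injective, hence not bijective.
Since σ is not bijective, we determine |image(σ)|. Computing x^25 mod 45 for each x (by repeated squaring, reducing mod 45 at every step), the values σ(0), σ(1), …, σ(44) are: 0, 1, 2, 18, 4, 5, 36, 7, 8, 9, 10, 11, 27, 13, 14, 0, 16, 17, 18, 19, 20, 36, 22, 23, 9, 25, 26, 27, 28, 29, 0, 31, 32, 18, 34, 35, 36, 37, 38, 9, 40, 41, 27, 43, 44.
The distinct values are {0, 1, 2, 4, 5, 7, 8, 9, 10, 11, 13, 14, 16, 17, 18, 19, 20, 22, 23, 25, 26, 27, 28, 29, 31, 32, 34, 35, 36, 37, 38, 40, 41, 43, 44}; there are 35 of them.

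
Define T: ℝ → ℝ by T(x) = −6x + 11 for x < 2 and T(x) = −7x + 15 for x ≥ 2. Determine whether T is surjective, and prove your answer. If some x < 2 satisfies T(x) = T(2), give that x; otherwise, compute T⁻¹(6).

5/3

Both pieces are strictly decreasing (slopes −6 and −7), so each is injective on its own interval.
The left piece maps (−∞, 2) onto (−1, ∞); the right piece maps [2, ∞) onto (−∞, 1].
The union (−1, ∞) ∪ (−∞, 1] covers ℝ, so T is surjective.
For the follow-up: the images overlap, so an x < 2 with T(x) = T(2) exists. T(2) = 1; solving −6x + 11 = 1 for x < 2 gives x = (1 − 11)/(−6) = 5/3.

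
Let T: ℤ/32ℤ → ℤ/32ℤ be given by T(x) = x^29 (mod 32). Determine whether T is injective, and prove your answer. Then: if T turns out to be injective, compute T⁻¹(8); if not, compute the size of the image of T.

T(0) = 0^29 = 0.
T(2): Repeated squaring mod 32: 2^1 ≡ 2, 2^2 ≡ 2² = 4, 2^4 ≡ 4² = 16, 2^8 ≡ 16² = 256 ≡ 0, 2^16 ≡ 0² = 0. Since 29 = 16 + 8 + 4 + 1, 2^29 ≡ 0·0·16·2: 0·0 = 0, then 0·16 = 0, then 0·2 = 0. So 2^29 ≡ 0 (mod 32).
So T(0) = T(2) = 0 while 0 ≠ 2, thus T is not injective.
Since T is not injective, we determine |image(T)|. Computing x^29 mod 32 for each x (by repeated squaring, reducing mod 32 at every step), the values T(0), T(1), …, T(31) are: 0, 1, 0, 19, 0, 21, 0, 7, 0, 9, 0, 27, 0, 29, 0, 15, 0, 17, 0, 3, 0, 5, 0, 23, 0, 25, 0, 11, 0, 13, 0, 31.
The distinct values are {0, 1, 3, 5, 7, 9, 11, 13, 15, 17, 19, 21, 23, 25, 27, 29, 31}; there are 17 of them.

17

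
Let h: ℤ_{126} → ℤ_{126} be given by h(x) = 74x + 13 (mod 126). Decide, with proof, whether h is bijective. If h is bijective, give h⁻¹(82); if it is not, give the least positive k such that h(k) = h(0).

Recall: h is injective if h(s) = h(t) implies s = t.
We have gcd(74, 126) = 2 > 1. Taking s = 0 and t = 63: h(0) = 13 and h(63) = 74·63 + 13 = 4675 ≡ 13 (mod 126).
So h(0) = h(63) while 0 ≠ 63, hence h is not injective, hence not bijective.
Since h is not bijective, we find the least positive k with h(k) = h(0): this means 74k ≡ 0 (mod 126), i.e. 126 ∣ 74k. Since gcd(74, 126) = 2, dividing through by 2 this holds exactly when 63 ∣ 37k, and as gcd(37, 63) = 1, exactly when 63 ∣ k.
The smallest positive such k is 63.

63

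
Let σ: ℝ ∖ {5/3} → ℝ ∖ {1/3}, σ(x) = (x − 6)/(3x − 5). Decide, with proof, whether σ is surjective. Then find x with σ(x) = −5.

For any y ≠ 1/3, solving y(3x − 5) = x − 6 for x gives a well-defined x ≠ 5/3. So σ is surjective.
Solving σ(x) = −5: cross-multiplying gives x − 6 = −5(3x − 5), which rearranges to 16x = 31, so x = 31/16.

31/16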